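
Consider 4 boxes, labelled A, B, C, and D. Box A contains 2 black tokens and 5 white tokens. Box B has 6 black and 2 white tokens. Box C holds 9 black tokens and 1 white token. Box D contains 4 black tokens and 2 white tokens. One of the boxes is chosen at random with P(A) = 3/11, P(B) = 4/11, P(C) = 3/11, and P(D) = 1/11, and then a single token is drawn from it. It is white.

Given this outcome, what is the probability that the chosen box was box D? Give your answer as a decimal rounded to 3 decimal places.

Compute the likelihood of this draw for each case: P(data | box A) = (5/7) = 0.71429; P(data | box B) = (2/8) = 0.25; P(data | box C) = (1/10) = 0.1; P(data | box D) = (2/6) = 0.33333.
Weighting by the prior gives 3/11 · 0.71429 = 0.19481, 4/11 · 0.25 = 0.090909, 3/11 · 0.1 = 0.027273, 1/11 · 0.33333 = 0.030303; with total 0.34329.
Therefore the posterior P(box D | data) = (0.030303) / (0.34329) = 0.088272.

0.088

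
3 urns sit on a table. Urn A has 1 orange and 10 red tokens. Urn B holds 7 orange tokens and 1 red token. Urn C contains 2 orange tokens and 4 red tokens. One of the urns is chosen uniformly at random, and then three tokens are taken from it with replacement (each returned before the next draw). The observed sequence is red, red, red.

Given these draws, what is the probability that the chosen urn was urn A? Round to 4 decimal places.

For each hypothesis, P(data | H) works out to: P(data | urn A) = (10/11)(10/11)(10/11) = 0.75131; P(data | urn B) = (1/8)(1/8)(1/8) = 0.0019531; P(data | urn C) = (4/6)(4/6)(4/6) = 0.2963.
The prior-weighted likelihoods are 1/3 · 0.75131 = 0.25044, 1/3 · 0.0019531 = 0.00065104, 1/3 · 0.2963 = 0.098765; these sum to 0.34985.
Hence P(urn A | data) = (0.25044) / (0.34985) = 0.71583.

0.7158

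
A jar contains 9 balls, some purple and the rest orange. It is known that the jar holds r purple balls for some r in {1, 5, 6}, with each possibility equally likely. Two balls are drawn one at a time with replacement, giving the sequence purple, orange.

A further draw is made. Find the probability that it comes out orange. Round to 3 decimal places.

Compute the likelihood of the observed sequence for each case: P(data | r = 1) = (1/9)(8/9) = 8/81; P(data | r = 5) = (5/9)(4/9) = 20/81; P(data | r = 6) = (6/9)(3/9) = 2/9.
Multiplying each by its prior: 1/3 · 8/81 = 8/243, 1/3 · 20/81 = 20/243, 1/3 · 2/9 = 2/27; these sum to 46/243.
Dividing through by the total gives posterior P(r = 1 | data) = 4/23, P(r = 5 | data) = 10/23, P(r = 6 | data) = 9/23.
The predictive probability is P(orange next | data) = (8/9)(4/23) + (4/9)(10/23) + (1/3)(9/23) = 11/23.

0.478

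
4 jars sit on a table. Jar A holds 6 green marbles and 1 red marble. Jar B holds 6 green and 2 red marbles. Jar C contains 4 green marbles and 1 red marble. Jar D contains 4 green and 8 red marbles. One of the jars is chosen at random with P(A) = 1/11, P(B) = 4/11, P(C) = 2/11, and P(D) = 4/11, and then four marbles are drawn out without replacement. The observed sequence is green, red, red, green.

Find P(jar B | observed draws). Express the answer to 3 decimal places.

The likelihood of the observed sequence under each hypothesis: P(data | jar A) = (6/7)(1/6)(0/5) = 0; P(data | jar B) = (6/8)(2/7)(1/6)(5/5) = 0.035714; P(data | jar C) = (4/5)(1/4)(0/3) = 0; P(data | jar D) = (4/12)(8/11)(7/10)(3/9) = 0.056566.
Weighting by the prior gives 1/11 · 0 = 0, 4/11 · 0.035714 = 0.012987, 2/11 · 0 = 0, 4/11 · 0.056566 = 0.020569; summing to 0.033556.
By Bayes' rule, P(jar B | data) = (0.012987) / (0.033556) = 0.38702.

0.387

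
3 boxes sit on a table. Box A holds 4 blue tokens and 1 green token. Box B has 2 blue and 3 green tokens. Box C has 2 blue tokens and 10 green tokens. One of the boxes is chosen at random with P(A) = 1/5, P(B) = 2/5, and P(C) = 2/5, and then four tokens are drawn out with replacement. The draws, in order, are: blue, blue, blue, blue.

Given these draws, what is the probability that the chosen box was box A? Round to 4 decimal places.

0.8859

The likelihood of the observed sequence under each hypothesis: P(data | box A) = (4/5)(4/5)(4/5)(4/5) = 0.4096; P(data | box B) = (2/5)(2/5)(2/5)(2/5) = 0.0256; P(data | box C) = (2/12)(2/12)(2/12)(2/12) = 0.0007716.
Weighting by the prior gives 1/5 · 0.4096 = 0.08192, 2/5 · 0.0256 = 0.01024, 2/5 · 0.0007716 = 0.00030864; these sum to 0.092469.
So P(box A | data) = (0.08192) / (0.092469) = 0.88592.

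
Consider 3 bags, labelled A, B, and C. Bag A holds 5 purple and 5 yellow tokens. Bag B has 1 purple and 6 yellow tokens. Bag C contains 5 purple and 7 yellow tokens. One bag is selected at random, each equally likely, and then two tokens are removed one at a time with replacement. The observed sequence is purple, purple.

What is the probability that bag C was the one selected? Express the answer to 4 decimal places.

Compute the likelihood of the observed sequence for each case: P(data | bag A) = (5/10)(5/10) = 0.25; P(data | bag B) = (1/7)(1/7) = 0.020408; P(data | bag C) = (5/12)(5/12) = 0.17361.
The prior-weighted likelihoods are 1/3 · 0.25 = 0.083333, 1/3 · 0.020408 = 0.0068027, 1/3 · 0.17361 = 0.05787; summing to 0.14801.
Therefore the posterior P(bag C | data) = (0.05787) / (0.14801) = 0.391.

0.3910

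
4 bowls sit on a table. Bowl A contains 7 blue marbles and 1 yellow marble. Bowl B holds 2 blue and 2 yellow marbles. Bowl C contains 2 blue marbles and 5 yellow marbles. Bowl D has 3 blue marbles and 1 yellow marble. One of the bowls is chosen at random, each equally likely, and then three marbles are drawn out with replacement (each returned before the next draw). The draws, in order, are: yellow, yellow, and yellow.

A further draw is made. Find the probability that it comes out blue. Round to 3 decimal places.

0.355

For each hypothesis, P(data | H) works out to: P(data | bowl A) = (1/8)(1/8)(1/8) = 0.0019531; P(data | bowl B) = (2/4)(2/4)(2/4) = 0.125; P(data | bowl C) = (5/7)(5/7)(5/7) = 0.36443; P(data | bowl D) = (1/4)(1/4)(1/4) = 0.015625.
Weighting by the prior gives 1/4 · 0.0019531 = 0.00048828, 1/4 · 0.125 = 0.03125, 1/4 · 0.36443 = 0.091108, 1/4 · 0.015625 = 0.0039062; these sum to 0.12675.
The posterior is then P(bowl A | data) = 0.0038522, P(bowl B | data) = 0.24654, P(bowl C | data) = 0.71879, P(bowl D | data) = 0.030818.
The predictive probability is P(blue next | data) = (7/8)(0.0038522) + (1/2)(0.24654) + (2/7)(0.71879) + (3/4)(0.030818) = 0.35512.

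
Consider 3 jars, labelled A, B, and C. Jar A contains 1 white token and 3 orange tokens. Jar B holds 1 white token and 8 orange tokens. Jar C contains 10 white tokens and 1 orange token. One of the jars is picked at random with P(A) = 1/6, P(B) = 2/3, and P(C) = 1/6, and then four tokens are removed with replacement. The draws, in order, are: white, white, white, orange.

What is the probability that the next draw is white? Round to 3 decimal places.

Under each hypothesis, the probability of the observed sequence is: P(data | jar A) = (1/4)(1/4)(1/4)(3/4) = 0.011719; P(data | jar B) = (1/9)(1/9)(1/9)(8/9) = 0.0012193; P(data | jar C) = (10/11)(10/11)(10/11)(1/11) = 0.068301.
Weighting by the prior gives 1/6 · 0.011719 = 0.0019531, 2/3 · 0.0012193 = 0.00081288, 1/6 · 0.068301 = 0.011384; with total 0.01415.
Dividing through by the total gives posterior P(jar A | data) = 0.13803, P(jar B | data) = 0.057449, P(jar C | data) = 0.80452.
So P(white next | data) = Σ P(white next | H) P(H | data) = (1/4)(0.13803) + (1/9)(0.057449) + (10/11)(0.80452) = 0.77227.

0.772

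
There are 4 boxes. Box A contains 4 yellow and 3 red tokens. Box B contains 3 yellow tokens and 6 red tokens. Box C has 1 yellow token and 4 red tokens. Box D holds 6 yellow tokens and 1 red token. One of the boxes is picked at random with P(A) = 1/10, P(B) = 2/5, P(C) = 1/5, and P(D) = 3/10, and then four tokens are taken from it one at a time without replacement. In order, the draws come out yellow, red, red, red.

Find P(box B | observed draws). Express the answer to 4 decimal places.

Under each hypothesis, the probability of the observed sequence is: P(data | box A) = (4/7)(3/6)(2/5)(1/4) = 1/35; P(data | box B) = (3/9)(6/8)(5/7)(4/6) = 5/42; P(data | box C) = (1/5)(4/4)(3/3)(2/2) = 1/5; P(data | box D) = (6/7)(1/6)(0/5) = 0.
Weighting by the prior gives 1/10 · 1/35 = 1/350, 2/5 · 5/42 = 1/21, 1/5 · 1/5 = 1/25, 3/10 · 0 = 0; these sum to 19/210.
By Bayes' rule, P(box B | data) = (1/21) / (19/210) = 10/19.

0.5263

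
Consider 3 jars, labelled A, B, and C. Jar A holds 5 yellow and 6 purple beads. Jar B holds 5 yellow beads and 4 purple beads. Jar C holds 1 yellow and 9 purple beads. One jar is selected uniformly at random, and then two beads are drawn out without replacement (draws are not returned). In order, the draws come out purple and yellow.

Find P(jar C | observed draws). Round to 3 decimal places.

Compute the likelihood of the observed sequence for each case: P(data | jar A) = (6/11)(5/10) = 0.27273; P(data | jar B) = (4/9)(5/8) = 0.27778; P(data | jar C) = (9/10)(1/9) = 0.1.
Weighting by the prior gives 1/3 · 0.27273 = 0.090909, 1/3 · 0.27778 = 0.092593, 1/3 · 0.1 = 0.033333; these sum to 0.21684.
Therefore the posterior P(jar C | data) = (0.033333) / (0.21684) = 0.15373.

0.154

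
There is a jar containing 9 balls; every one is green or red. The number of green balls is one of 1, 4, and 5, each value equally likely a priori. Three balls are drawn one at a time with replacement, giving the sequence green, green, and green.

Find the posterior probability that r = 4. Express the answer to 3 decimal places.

0.337

The likelihood of the observed sequence under each hypothesis: P(data | r = 1) = (1/9)(1/9)(1/9) = 0.0013717; P(data | r = 4) = (4/9)(4/9)(4/9) = 0.087791; P(data | r = 5) = (5/9)(5/9)(5/9) = 0.17147.
The prior-weighted likelihoods are 1/3 · 0.0013717 = 0.00045725, 1/3 · 0.087791 = 0.029264, 1/3 · 0.17147 = 0.057156; these sum to 0.086877.
Therefore the posterior P(r = 4 | data) = (0.029264) / (0.086877) = 0.33684.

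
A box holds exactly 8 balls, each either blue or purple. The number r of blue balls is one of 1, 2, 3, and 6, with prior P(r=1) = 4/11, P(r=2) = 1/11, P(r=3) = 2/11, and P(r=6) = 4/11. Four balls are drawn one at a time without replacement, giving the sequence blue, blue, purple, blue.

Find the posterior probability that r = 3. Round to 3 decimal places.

Under each hypothesis, the probability of the observed sequence is: P(data | r = 1) = (1/8)(0/7) = 0; P(data | r = 2) = (2/8)(1/7)(6/6)(0/5) = 0; P(data | r = 3) = (3/8)(2/7)(5/6)(1/5) = 1/56; P(data | r = 6) = (6/8)(5/7)(2/6)(4/5) = 1/7.
Weighting by the prior gives 4/11 · 0 = 0, 1/11 · 0 = 0, 2/11 · 1/56 = 1/308, 4/11 · 1/7 = 4/77; summing to 17/308.
Hence P(r = 3 | data) = (1/308) / (17/308) = 1/17.

0.059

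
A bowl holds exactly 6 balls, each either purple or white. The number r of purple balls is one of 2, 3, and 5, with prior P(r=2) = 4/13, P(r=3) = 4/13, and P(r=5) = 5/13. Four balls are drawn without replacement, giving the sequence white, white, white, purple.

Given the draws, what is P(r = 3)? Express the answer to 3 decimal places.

0.273

Compute the likelihood of the observed sequence for each case: P(data | r = 2) = (4/6)(3/5)(2/4)(2/3) = 2/15; P(data | r = 3) = (3/6)(2/5)(1/4)(3/3) = 1/20; P(data | r = 5) = (1/6)(0/5) = 0.
Weighting by the prior gives 4/13 · 2/15 = 8/195, 4/13 · 1/20 = 1/65, 5/13 · 0 = 0; these sum to 11/195.
By Bayes' rule, P(r = 3 | data) = (1/65) / (11/195) = 3/11.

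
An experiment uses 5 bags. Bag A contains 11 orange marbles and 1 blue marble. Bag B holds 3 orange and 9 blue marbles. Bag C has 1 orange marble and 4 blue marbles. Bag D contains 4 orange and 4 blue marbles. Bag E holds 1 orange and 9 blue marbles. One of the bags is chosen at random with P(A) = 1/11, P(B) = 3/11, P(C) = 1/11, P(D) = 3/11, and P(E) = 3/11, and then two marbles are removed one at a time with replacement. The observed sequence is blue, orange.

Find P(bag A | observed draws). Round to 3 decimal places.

0.042

Compute the likelihood of the observed sequence for each case: P(data | bag A) = (1/12)(11/12) = 0.076389; P(data | bag B) = (9/12)(3/12) = 0.1875; P(data | bag C) = (4/5)(1/5) = 0.16; P(data | bag D) = (4/8)(4/8) = 0.25; P(data | bag E) = (9/10)(1/10) = 0.09.
Weighting by the prior gives 1/11 · 0.076389 = 0.0069444, 3/11 · 0.1875 = 0.051136, 1/11 · 0.16 = 0.014545, 3/11 · 0.25 = 0.068182, 3/11 · 0.09 = 0.024545; summing to 0.16535.
By Bayes' rule, P(bag A | data) = (0.0069444) / (0.16535) = 0.041998.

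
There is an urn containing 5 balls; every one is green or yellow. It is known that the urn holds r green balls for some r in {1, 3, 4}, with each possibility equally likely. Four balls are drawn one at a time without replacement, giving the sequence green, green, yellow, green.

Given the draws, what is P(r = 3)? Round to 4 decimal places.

Under each hypothesis, the probability of the observed sequence is: P(data | r = 1) = (1/5)(0/4) = 0; P(data | r = 3) = (3/5)(2/4)(2/3)(1/2) = 1/10; P(data | r = 4) = (4/5)(3/4)(1/3)(2/2) = 1/5.
The prior-weighted likelihoods are 1/3 · 0 = 0, 1/3 · 1/10 = 1/30, 1/3 · 1/5 = 1/15; these sum to 1/10.
Hence P(r = 3 | data) = (1/30) / (1/10) = 1/3.

0.3333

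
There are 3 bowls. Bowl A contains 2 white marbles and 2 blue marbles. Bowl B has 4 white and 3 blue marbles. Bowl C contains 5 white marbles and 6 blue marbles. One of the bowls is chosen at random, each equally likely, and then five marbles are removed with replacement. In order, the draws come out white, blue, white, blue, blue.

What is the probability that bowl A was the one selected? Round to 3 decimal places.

The likelihood of the observed sequence under each hypothesis: P(data | bowl A) = (2/4)(2/4)(2/4)(2/4)(2/4) = 0.03125; P(data | bowl B) = (4/7)(3/7)(4/7)(3/7)(3/7) = 0.025704; P(data | bowl C) = (5/11)(6/11)(5/11)(6/11)(6/11) = 0.03353.
The prior-weighted likelihoods are 1/3 · 0.03125 = 0.010417, 1/3 · 0.025704 = 0.0085679, 1/3 · 0.03353 = 0.011177; summing to 0.030161.
Therefore the posterior P(bowl A | data) = (0.010417) / (0.030161) = 0.34537.

0.345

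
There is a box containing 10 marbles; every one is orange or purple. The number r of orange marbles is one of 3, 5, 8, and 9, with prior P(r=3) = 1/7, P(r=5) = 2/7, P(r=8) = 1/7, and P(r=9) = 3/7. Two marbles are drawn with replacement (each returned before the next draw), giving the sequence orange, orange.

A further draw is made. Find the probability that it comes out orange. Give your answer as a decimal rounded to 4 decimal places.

0.8131

The likelihood of the observed sequence under each hypothesis: P(data | r = 3) = (3/10)(3/10) = 9/100; P(data | r = 5) = (5/10)(5/10) = 1/4; P(data | r = 8) = (8/10)(8/10) = 16/25; P(data | r = 9) = (9/10)(9/10) = 81/100.
The prior-weighted likelihoods are 1/7 · 9/100 = 9/700, 2/7 · 1/4 = 1/14, 1/7 · 16/25 = 16/175, 3/7 · 81/100 = 243/700; summing to 183/350.
The posterior is then P(r = 3 | data) = 3/122, P(r = 5 | data) = 25/183, P(r = 8 | data) = 32/183, P(r = 9 | data) = 81/122.
Averaging over the posterior, P(orange next | data) = (3/10)(3/122) + (1/2)(25/183) + (4/5)(32/183) + (9/10)(81/122) = 248/305.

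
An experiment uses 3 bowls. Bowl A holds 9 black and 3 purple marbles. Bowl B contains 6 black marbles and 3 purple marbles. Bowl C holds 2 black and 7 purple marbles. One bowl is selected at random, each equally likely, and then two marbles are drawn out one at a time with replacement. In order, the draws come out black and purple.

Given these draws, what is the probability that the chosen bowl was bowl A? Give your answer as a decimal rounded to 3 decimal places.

Under each hypothesis, the probability of the observed sequence is: P(data | bowl A) = (9/12)(3/12) = 0.1875; P(data | bowl B) = (6/9)(3/9) = 0.22222; P(data | bowl C) = (2/9)(7/9) = 0.17284.
Multiplying each by its prior: 1/3 · 0.1875 = 0.0625, 1/3 · 0.22222 = 0.074074, 1/3 · 0.17284 = 0.057613; summing to 0.19419.
Therefore the posterior P(bowl A | data) = (0.0625) / (0.19419) = 0.32185.

0.322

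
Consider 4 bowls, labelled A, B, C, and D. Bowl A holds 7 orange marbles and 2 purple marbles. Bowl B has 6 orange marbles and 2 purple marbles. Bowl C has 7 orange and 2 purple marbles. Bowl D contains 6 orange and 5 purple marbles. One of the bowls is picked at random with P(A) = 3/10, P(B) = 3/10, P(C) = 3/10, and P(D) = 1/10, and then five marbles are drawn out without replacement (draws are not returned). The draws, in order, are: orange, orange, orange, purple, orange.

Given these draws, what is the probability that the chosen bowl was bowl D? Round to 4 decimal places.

Under each hypothesis, the probability of the observed sequence is: P(data | bowl A) = (7/9)(6/8)(5/7)(2/6)(4/5) = 0.11111; P(data | bowl B) = (6/8)(5/7)(4/6)(2/5)(3/4) = 0.10714; P(data | bowl C) = (7/9)(6/8)(5/7)(2/6)(4/5) = 0.11111; P(data | bowl D) = (6/11)(5/10)(4/9)(5/8)(3/7) = 0.032468.
The prior-weighted likelihoods are 3/10 · 0.11111 = 0.033333, 3/10 · 0.10714 = 0.032143, 3/10 · 0.11111 = 0.033333, 1/10 · 0.032468 = 0.0032468; summing to 0.10206.
By Bayes' rule, P(bowl D | data) = (0.0032468) / (0.10206) = 0.031813.

0.0318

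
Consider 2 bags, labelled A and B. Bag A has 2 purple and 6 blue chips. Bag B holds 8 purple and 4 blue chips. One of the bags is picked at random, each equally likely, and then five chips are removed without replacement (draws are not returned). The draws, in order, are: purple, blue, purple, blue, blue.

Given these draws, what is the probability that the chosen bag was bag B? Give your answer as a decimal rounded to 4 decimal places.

0.2836

Compute the likelihood of the observed sequence for each case: P(data | bag A) = (2/8)(6/7)(1/6)(5/5)(4/4) = 0.035714; P(data | bag B) = (8/12)(4/11)(7/10)(3/9)(2/8) = 0.014141.
Weighting by the prior gives 1/2 · 0.035714 = 0.017857, 1/2 · 0.014141 = 0.0070707; summing to 0.024928.
By Bayes' rule, P(bag B | data) = (0.0070707) / (0.024928) = 0.28365.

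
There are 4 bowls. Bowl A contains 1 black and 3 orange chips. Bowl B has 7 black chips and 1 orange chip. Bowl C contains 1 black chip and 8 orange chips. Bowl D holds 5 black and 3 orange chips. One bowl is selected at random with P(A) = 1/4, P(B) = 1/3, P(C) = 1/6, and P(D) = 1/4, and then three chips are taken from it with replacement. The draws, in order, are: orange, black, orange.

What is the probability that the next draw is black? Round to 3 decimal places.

Under each hypothesis, the probability of the observed sequence is: P(data | bowl A) = (3/4)(1/4)(3/4) = 0.14062; P(data | bowl B) = (1/8)(7/8)(1/8) = 0.013672; P(data | bowl C) = (8/9)(1/9)(8/9) = 0.087791; P(data | bowl D) = (3/8)(5/8)(3/8) = 0.087891.
The prior-weighted likelihoods are 1/4 · 0.14062 = 0.035156, 1/3 · 0.013672 = 0.0045573, 1/6 · 0.087791 = 0.014632, 1/4 · 0.087891 = 0.021973; summing to 0.076318.
Dividing through by the total gives posterior P(bowl A | data) = 0.46065, P(bowl B | data) = 0.059714, P(bowl C | data) = 0.19172, P(bowl D | data) = 0.28791.
The predictive probability is P(black next | data) = (1/4)(0.46065) + (7/8)(0.059714) + (1/9)(0.19172) + (5/8)(0.28791) = 0.36866.

0.369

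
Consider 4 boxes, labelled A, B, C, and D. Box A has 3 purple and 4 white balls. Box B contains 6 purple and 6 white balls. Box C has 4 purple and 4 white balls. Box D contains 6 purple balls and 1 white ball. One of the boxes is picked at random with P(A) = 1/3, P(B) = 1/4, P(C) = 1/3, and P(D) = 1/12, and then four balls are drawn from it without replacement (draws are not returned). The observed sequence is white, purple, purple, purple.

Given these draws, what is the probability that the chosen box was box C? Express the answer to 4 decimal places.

0.3424

For each hypothesis, P(data | H) works out to: P(data | box A) = (4/7)(3/6)(2/5)(1/4) = 0.028571; P(data | box B) = (6/12)(6/11)(5/10)(4/9) = 0.060606; P(data | box C) = (4/8)(4/7)(3/6)(2/5) = 0.057143; P(data | box D) = (1/7)(6/6)(5/5)(4/4) = 0.14286.
The prior-weighted likelihoods are 1/3 · 0.028571 = 0.0095238, 1/4 · 0.060606 = 0.015152, 1/3 · 0.057143 = 0.019048, 1/12 · 0.14286 = 0.011905; these sum to 0.055628.
By Bayes' rule, P(box C | data) = (0.019048) / (0.055628) = 0.34241.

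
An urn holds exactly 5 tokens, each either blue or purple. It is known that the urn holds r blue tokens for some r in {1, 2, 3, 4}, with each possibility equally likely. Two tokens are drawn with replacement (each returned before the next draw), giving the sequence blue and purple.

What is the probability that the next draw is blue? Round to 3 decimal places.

Compute the likelihood of the observed sequence for each case: P(data | r = 1) = (1/5)(4/5) = 4/25; P(data | r = 2) = (2/5)(3/5) = 6/25; P(data | r = 3) = (3/5)(2/5) = 6/25; P(data | r = 4) = (4/5)(1/5) = 4/25.
Multiplying each by its prior: 1/4 · 4/25 = 1/25, 1/4 · 6/25 = 3/50, 1/4 · 6/25 = 3/50, 1/4 · 4/25 = 1/25; these sum to 1/5.
Dividing through by the total gives posterior P(r = 1 | data) = 1/5, P(r = 2 | data) = 3/10, P(r = 3 | data) = 3/10, P(r = 4 | data) = 1/5.
The predictive probability is P(blue next | data) = (1/5)(1/5) + (2/5)(3/10) + (3/5)(3/10) + (4/5)(1/5) = 1/2.

0.500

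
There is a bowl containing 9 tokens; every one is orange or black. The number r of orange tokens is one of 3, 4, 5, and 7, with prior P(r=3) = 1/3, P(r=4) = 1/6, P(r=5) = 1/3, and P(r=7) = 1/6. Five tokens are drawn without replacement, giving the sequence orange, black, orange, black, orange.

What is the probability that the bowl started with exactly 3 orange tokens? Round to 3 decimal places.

For each hypothesis, P(data | H) works out to: P(data | r = 3) = (3/9)(6/8)(2/7)(5/6)(1/5) = 1/84; P(data | r = 4) = (4/9)(5/8)(3/7)(4/6)(2/5) = 2/63; P(data | r = 5) = (5/9)(4/8)(4/7)(3/6)(3/5) = 1/21; P(data | r = 7) = (7/9)(2/8)(6/7)(1/6)(5/5) = 1/36.
The prior-weighted likelihoods are 1/3 · 1/84 = 1/252, 1/6 · 2/63 = 1/189, 1/3 · 1/21 = 1/63, 1/6 · 1/36 = 1/216; these sum to 5/168.
Therefore the posterior P(r = 3 | data) = (1/252) / (5/168) = 2/15.

0.133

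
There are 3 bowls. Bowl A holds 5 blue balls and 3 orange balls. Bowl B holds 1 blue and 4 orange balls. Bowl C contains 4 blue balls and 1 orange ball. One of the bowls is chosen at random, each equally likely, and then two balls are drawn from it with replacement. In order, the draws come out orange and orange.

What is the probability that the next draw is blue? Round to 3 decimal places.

0.302

The likelihood of the observed sequence under each hypothesis: P(data | bowl A) = (3/8)(3/8) = 0.14062; P(data | bowl B) = (4/5)(4/5) = 0.64; P(data | bowl C) = (1/5)(1/5) = 0.04.
Weighting by the prior gives 1/3 · 0.14062 = 0.046875, 1/3 · 0.64 = 0.21333, 1/3 · 0.04 = 0.013333; these sum to 0.27354.
Dividing through by the total gives posterior P(bowl A | data) = 0.17136, P(bowl B | data) = 0.77989, P(bowl C | data) = 0.048743.
So P(blue next | data) = Σ P(blue next | H) P(H | data) = (5/8)(0.17136) + (1/5)(0.77989) + (4/5)(0.048743) = 0.30208.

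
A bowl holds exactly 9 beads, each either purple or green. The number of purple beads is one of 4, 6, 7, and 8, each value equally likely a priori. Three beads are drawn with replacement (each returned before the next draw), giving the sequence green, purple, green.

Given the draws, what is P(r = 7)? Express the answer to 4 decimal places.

0.1474

Under each hypothesis, the probability of the observed sequence is: P(data | r = 4) = (5/9)(4/9)(5/9) = 0.13717; P(data | r = 6) = (3/9)(6/9)(3/9) = 0.074074; P(data | r = 7) = (2/9)(7/9)(2/9) = 0.038409; P(data | r = 8) = (1/9)(8/9)(1/9) = 0.010974.
Weighting by the prior gives 1/4 · 0.13717 = 0.034294, 1/4 · 0.074074 = 0.018519, 1/4 · 0.038409 = 0.0096022, 1/4 · 0.010974 = 0.0027435; summing to 0.065158.
Hence P(r = 7 | data) = (0.0096022) / (0.065158) = 0.14737.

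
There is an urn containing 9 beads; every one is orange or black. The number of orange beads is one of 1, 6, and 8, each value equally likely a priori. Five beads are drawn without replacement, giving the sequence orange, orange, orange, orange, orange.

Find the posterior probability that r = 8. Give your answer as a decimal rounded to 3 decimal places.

0.903

For each hypothesis, P(data | H) works out to: P(data | r = 1) = (1/9)(0/8) = 0; P(data | r = 6) = (6/9)(5/8)(4/7)(3/6)(2/5) = 1/21; P(data | r = 8) = (8/9)(7/8)(6/7)(5/6)(4/5) = 4/9.
The prior-weighted likelihoods are 1/3 · 0 = 0, 1/3 · 1/21 = 1/63, 1/3 · 4/9 = 4/27; summing to 31/189.
Hence P(r = 8 | data) = (4/27) / (31/189) = 28/31.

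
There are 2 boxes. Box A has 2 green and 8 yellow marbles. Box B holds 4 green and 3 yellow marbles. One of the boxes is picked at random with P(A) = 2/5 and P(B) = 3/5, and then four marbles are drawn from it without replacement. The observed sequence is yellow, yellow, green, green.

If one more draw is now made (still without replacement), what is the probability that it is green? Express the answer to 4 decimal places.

0.5684

For each hypothesis, P(data | H) works out to: P(data | box A) = (8/10)(7/9)(2/8)(1/7) = 1/45; P(data | box B) = (3/7)(2/6)(4/5)(3/4) = 3/35.
The prior-weighted likelihoods are 2/5 · 1/45 = 2/225, 3/5 · 3/35 = 9/175; these sum to 19/315.
The posterior is then P(box A | data) = 14/95, P(box B | data) = 81/95.
Averaging over the posterior, P(green next | data) = (0)(14/95) + (2/3)(81/95) = 54/95.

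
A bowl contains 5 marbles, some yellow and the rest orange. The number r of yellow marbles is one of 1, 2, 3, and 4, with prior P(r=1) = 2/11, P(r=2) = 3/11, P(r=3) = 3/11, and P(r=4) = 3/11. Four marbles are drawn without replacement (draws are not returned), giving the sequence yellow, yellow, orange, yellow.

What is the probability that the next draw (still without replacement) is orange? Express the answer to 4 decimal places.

0.3333

Compute the likelihood of the observed sequence for each case: P(data | r = 1) = (1/5)(0/4) = 0; P(data | r = 2) = (2/5)(1/4)(3/3)(0/2) = 0; P(data | r = 3) = (3/5)(2/4)(2/3)(1/2) = 1/10; P(data | r = 4) = (4/5)(3/4)(1/3)(2/2) = 1/5.
Weighting by the prior gives 2/11 · 0 = 0, 3/11 · 0 = 0, 3/11 · 1/10 = 3/110, 3/11 · 1/5 = 3/55; these sum to 9/110.
The posterior is then P(r = 1 | data) = 0, P(r = 2 | data) = 0, P(r = 3 | data) = 1/3, P(r = 4 | data) = 2/3.
The predictive probability is P(orange next | data) = (1)(1/3) + (0)(2/3) = 1/3.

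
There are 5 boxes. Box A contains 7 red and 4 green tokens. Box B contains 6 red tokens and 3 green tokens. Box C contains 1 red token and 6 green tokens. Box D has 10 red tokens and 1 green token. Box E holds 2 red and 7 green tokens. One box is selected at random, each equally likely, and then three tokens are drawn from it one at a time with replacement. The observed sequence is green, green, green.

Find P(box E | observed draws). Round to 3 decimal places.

0.397

For each hypothesis, P(data | H) works out to: P(data | box A) = (4/11)(4/11)(4/11) = 0.048084; P(data | box B) = (3/9)(3/9)(3/9) = 0.037037; P(data | box C) = (6/7)(6/7)(6/7) = 0.62974; P(data | box D) = (1/11)(1/11)(1/11) = 0.00075131; P(data | box E) = (7/9)(7/9)(7/9) = 0.47051.
The prior-weighted likelihoods are 1/5 · 0.048084 = 0.0096168, 1/5 · 0.037037 = 0.0074074, 1/5 · 0.62974 = 0.12595, 1/5 · 0.00075131 = 0.00015026, 1/5 · 0.47051 = 0.094102; these sum to 0.23722.
Hence P(box E | data) = (0.094102) / (0.23722) = 0.39668.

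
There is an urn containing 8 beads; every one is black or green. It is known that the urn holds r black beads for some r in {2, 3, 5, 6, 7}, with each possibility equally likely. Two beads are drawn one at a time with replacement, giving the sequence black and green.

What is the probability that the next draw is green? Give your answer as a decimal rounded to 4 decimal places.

0.4570

Compute the likelihood of the observed sequence for each case: P(data | r = 2) = (2/8)(6/8) = 3/16; P(data | r = 3) = (3/8)(5/8) = 15/64; P(data | r = 5) = (5/8)(3/8) = 15/64; P(data | r = 6) = (6/8)(2/8) = 3/16; P(data | r = 7) = (7/8)(1/8) = 7/64.
Multiplying each by its prior: 1/5 · 3/16 = 3/80, 1/5 · 15/64 = 3/64, 1/5 · 15/64 = 3/64, 1/5 · 3/16 = 3/80, 1/5 · 7/64 = 7/320; these sum to 61/320.
Dividing through by the total gives posterior P(r = 2 | data) = 12/61, P(r = 3 | data) = 15/61, P(r = 5 | data) = 15/61, P(r = 6 | data) = 12/61, P(r = 7 | data) = 7/61.
So P(green next | data) = Σ P(green next | H) P(H | data) = (3/4)(12/61) + (5/8)(15/61) + (3/8)(15/61) + (1/4)(12/61) + (1/8)(7/61) = 223/488.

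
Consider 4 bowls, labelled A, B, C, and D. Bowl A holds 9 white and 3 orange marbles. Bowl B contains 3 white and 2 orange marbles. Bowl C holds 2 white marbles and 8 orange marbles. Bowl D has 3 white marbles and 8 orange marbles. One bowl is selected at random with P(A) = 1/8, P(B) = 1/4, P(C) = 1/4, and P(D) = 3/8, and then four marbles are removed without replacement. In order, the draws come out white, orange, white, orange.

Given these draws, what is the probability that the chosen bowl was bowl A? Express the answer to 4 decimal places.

For each hypothesis, P(data | H) works out to: P(data | bowl A) = (9/12)(3/11)(8/10)(2/9) = 0.036364; P(data | bowl B) = (3/5)(2/4)(2/3)(1/2) = 0.1; P(data | bowl C) = (2/10)(8/9)(1/8)(7/7) = 0.022222; P(data | bowl D) = (3/11)(8/10)(2/9)(7/8) = 0.042424.
The prior-weighted likelihoods are 1/8 · 0.036364 = 0.0045455, 1/4 · 0.1 = 0.025, 1/4 · 0.022222 = 0.0055556, 3/8 · 0.042424 = 0.015909; with total 0.05101.
So P(bowl A | data) = (0.0045455) / (0.05101) = 0.089109.

0.0891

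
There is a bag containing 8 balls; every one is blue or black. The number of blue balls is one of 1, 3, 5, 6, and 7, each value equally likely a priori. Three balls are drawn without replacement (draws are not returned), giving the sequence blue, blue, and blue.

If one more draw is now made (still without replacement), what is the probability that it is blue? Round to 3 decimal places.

0.667

The likelihood of the observed sequence under each hypothesis: P(data | r = 1) = (1/8)(0/7) = 0; P(data | r = 3) = (3/8)(2/7)(1/6) = 1/56; P(data | r = 5) = (5/8)(4/7)(3/6) = 5/28; P(data | r = 6) = (6/8)(5/7)(4/6) = 5/14; P(data | r = 7) = (7/8)(6/7)(5/6) = 5/8.
Weighting by the prior gives 1/5 · 0 = 0, 1/5 · 1/56 = 1/280, 1/5 · 5/28 = 1/28, 1/5 · 5/14 = 1/14, 1/5 · 5/8 = 1/8; these sum to 33/140.
Normalising, the posterior is P(r = 1 | data) = 0, P(r = 3 | data) = 1/66, P(r = 5 | data) = 5/33, P(r = 6 | data) = 10/33, P(r = 7 | data) = 35/66.
Averaging over the posterior, P(blue next | data) = (0)(1/66) + (2/5)(5/33) + (3/5)(10/33) + (4/5)(35/66) = 2/3.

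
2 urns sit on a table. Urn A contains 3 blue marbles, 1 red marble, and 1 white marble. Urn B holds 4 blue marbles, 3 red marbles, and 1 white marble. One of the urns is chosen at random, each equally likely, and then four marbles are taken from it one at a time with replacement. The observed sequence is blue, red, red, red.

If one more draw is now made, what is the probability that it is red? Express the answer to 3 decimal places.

For each hypothesis, P(data | H) works out to: P(data | urn A) = (3/5)(1/5)(1/5)(1/5) = 0.0048; P(data | urn B) = (4/8)(3/8)(3/8)(3/8) = 0.026367.
Multiplying each by its prior: 1/2 · 0.0048 = 0.0024, 1/2 · 0.026367 = 0.013184; these sum to 0.015584.
The posterior is then P(urn A | data) = 0.15401, P(urn B | data) = 0.84599.
The predictive probability is P(red next | data) = (1/5)(0.15401) + (3/8)(0.84599) = 0.34805.

0.348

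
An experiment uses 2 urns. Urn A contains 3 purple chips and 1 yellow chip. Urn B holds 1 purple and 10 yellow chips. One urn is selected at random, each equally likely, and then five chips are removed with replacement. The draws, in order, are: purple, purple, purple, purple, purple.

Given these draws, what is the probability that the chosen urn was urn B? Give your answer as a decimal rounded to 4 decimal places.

Compute the likelihood of the observed sequence for each case: P(data | urn A) = (3/4)(3/4)(3/4)(3/4)(3/4) = 0.2373; P(data | urn B) = (1/11)(1/11)(1/11)(1/11)(1/11) = 6.2092e-06.
Weighting by the prior gives 1/2 · 0.2373 = 0.11865, 1/2 · 6.2092e-06 = 3.1046e-06; these sum to 0.11866.
So P(urn B | data) = (3.1046e-06) / (0.11866) = 2.6165e-05.

0.0000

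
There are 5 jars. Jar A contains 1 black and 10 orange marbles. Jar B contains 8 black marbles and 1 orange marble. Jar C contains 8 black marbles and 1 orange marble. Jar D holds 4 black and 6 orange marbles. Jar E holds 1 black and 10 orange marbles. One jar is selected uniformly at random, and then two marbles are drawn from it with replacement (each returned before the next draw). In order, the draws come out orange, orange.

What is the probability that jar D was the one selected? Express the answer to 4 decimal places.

The likelihood of the observed sequence under each hypothesis: P(data | jar A) = (10/11)(10/11) = 0.82645; P(data | jar B) = (1/9)(1/9) = 0.012346; P(data | jar C) = (1/9)(1/9) = 0.012346; P(data | jar D) = (6/10)(6/10) = 0.36; P(data | jar E) = (10/11)(10/11) = 0.82645.
Multiplying each by its prior: 1/5 · 0.82645 = 0.16529, 1/5 · 0.012346 = 0.0024691, 1/5 · 0.012346 = 0.0024691, 1/5 · 0.36 = 0.072, 1/5 · 0.82645 = 0.16529; with total 0.40752.
By Bayes' rule, P(jar D | data) = (0.072) / (0.40752) = 0.17668.

0.1767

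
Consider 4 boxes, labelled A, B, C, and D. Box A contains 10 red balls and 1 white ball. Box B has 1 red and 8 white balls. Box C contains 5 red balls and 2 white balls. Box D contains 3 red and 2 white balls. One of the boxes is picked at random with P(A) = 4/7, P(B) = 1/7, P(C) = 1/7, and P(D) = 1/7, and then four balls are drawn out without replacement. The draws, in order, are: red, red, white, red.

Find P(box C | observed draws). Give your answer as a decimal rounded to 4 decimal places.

The likelihood of the observed sequence under each hypothesis: P(data | box A) = (10/11)(9/10)(1/9)(8/8) = 0.090909; P(data | box B) = (1/9)(0/8) = 0; P(data | box C) = (5/7)(4/6)(2/5)(3/4) = 0.14286; P(data | box D) = (3/5)(2/4)(2/3)(1/2) = 0.1.
Multiplying each by its prior: 4/7 · 0.090909 = 0.051948, 1/7 · 0 = 0, 1/7 · 0.14286 = 0.020408, 1/7 · 0.1 = 0.014286; summing to 0.086642.
So P(box C | data) = (0.020408) / (0.086642) = 0.23555.

0.2355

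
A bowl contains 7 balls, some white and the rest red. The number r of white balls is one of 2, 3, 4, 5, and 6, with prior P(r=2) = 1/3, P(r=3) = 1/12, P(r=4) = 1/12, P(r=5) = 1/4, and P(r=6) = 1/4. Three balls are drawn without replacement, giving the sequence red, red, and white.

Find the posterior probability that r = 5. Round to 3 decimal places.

0.120

For each hypothesis, P(data | H) works out to: P(data | r = 2) = (5/7)(4/6)(2/5) = 4/21; P(data | r = 3) = (4/7)(3/6)(3/5) = 6/35; P(data | r = 4) = (3/7)(2/6)(4/5) = 4/35; P(data | r = 5) = (2/7)(1/6)(5/5) = 1/21; P(data | r = 6) = (1/7)(0/6) = 0.
The prior-weighted likelihoods are 1/3 · 4/21 = 4/63, 1/12 · 6/35 = 1/70, 1/12 · 4/35 = 1/105, 1/4 · 1/21 = 1/84, 1/4 · 0 = 0; summing to 25/252.
By Bayes' rule, P(r = 5 | data) = (1/84) / (25/252) = 3/25.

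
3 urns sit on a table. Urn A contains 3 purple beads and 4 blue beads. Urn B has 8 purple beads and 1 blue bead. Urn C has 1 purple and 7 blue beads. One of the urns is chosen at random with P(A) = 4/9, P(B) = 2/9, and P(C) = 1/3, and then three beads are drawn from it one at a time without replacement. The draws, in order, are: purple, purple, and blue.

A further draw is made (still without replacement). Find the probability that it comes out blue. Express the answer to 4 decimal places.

0.5047

The likelihood of the observed sequence under each hypothesis: P(data | urn A) = (3/7)(2/6)(4/5) = 0.11429; P(data | urn B) = (8/9)(7/8)(1/7) = 0.11111; P(data | urn C) = (1/8)(0/7) = 0.
Weighting by the prior gives 4/9 · 0.11429 = 0.050794, 2/9 · 0.11111 = 0.024691, 1/3 · 0 = 0; with total 0.075485.
Dividing through by the total gives posterior P(urn A | data) = 0.6729, P(urn B | data) = 0.3271, P(urn C | data) = 0.
Averaging over the posterior, P(blue next | data) = (3/4)(0.6729) + (0)(0.3271) = 0.50467.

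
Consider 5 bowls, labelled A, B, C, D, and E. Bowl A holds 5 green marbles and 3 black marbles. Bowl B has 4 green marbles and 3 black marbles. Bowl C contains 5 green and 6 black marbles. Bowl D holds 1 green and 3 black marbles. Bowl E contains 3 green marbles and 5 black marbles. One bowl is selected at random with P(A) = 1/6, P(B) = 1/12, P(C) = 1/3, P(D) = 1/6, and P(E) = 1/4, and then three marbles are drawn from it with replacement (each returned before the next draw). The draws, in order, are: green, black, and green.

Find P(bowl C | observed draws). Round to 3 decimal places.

For each hypothesis, P(data | H) works out to: P(data | bowl A) = (5/8)(3/8)(5/8) = 0.14648; P(data | bowl B) = (4/7)(3/7)(4/7) = 0.13994; P(data | bowl C) = (5/11)(6/11)(5/11) = 0.1127; P(data | bowl D) = (1/4)(3/4)(1/4) = 0.046875; P(data | bowl E) = (3/8)(5/8)(3/8) = 0.087891.
Weighting by the prior gives 1/6 · 0.14648 = 0.024414, 1/12 · 0.13994 = 0.011662, 1/3 · 0.1127 = 0.037566, 1/6 · 0.046875 = 0.0078125, 1/4 · 0.087891 = 0.021973; with total 0.10343.
So P(bowl C | data) = (0.037566) / (0.10343) = 0.36321.

0.363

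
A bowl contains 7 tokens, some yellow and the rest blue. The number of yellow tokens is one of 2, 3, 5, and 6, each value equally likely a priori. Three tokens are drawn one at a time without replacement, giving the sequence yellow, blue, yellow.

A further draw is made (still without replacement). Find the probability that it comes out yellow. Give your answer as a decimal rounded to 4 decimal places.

Compute the likelihood of the observed sequence for each case: P(data | r = 2) = (2/7)(5/6)(1/5) = 1/21; P(data | r = 3) = (3/7)(4/6)(2/5) = 4/35; P(data | r = 5) = (5/7)(2/6)(4/5) = 4/21; P(data | r = 6) = (6/7)(1/6)(5/5) = 1/7.
The prior-weighted likelihoods are 1/4 · 1/21 = 1/84, 1/4 · 4/35 = 1/35, 1/4 · 4/21 = 1/21, 1/4 · 1/7 = 1/28; these sum to 13/105.
Dividing through by the total gives posterior P(r = 2 | data) = 5/52, P(r = 3 | data) = 3/13, P(r = 5 | data) = 5/13, P(r = 6 | data) = 15/52.
The predictive probability is P(yellow next | data) = (0)(5/52) + (1/4)(3/13) + (3/4)(5/13) + (1)(15/52) = 33/52.

0.6346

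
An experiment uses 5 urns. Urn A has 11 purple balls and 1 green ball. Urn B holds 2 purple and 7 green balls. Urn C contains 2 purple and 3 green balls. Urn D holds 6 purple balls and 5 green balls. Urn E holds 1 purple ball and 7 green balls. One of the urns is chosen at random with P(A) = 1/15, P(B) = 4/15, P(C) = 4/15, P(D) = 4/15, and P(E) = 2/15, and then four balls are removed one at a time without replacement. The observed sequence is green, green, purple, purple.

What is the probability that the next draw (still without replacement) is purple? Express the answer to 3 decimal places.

0.213

The likelihood of the observed sequence under each hypothesis: P(data | urn A) = (1/12)(0/11) = 0; P(data | urn B) = (7/9)(6/8)(2/7)(1/6) = 0.027778; P(data | urn C) = (3/5)(2/4)(2/3)(1/2) = 0.1; P(data | urn D) = (5/11)(4/10)(6/9)(5/8) = 0.075758; P(data | urn E) = (7/8)(6/7)(1/6)(0/5) = 0.
The prior-weighted likelihoods are 1/15 · 0 = 0, 4/15 · 0.027778 = 0.0074074, 4/15 · 0.1 = 0.026667, 4/15 · 0.075758 = 0.020202, 2/15 · 0 = 0; summing to 0.054276.
Normalising, the posterior is P(urn A | data) = 0, P(urn B | data) = 0.13648, P(urn C | data) = 0.49132, P(urn D | data) = 0.37221, P(urn E | data) = 0.
The predictive probability is P(purple next | data) = (0)(0.13648) + (0)(0.49132) + (4/7)(0.37221) = 0.21269.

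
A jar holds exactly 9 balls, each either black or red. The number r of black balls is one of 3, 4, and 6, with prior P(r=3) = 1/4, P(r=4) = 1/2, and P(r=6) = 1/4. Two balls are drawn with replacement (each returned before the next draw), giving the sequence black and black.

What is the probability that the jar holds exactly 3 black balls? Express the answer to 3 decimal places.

0.117

Under each hypothesis, the probability of the observed sequence is: P(data | r = 3) = (3/9)(3/9) = 1/9; P(data | r = 4) = (4/9)(4/9) = 16/81; P(data | r = 6) = (6/9)(6/9) = 4/9.
Multiplying each by its prior: 1/4 · 1/9 = 1/36, 1/2 · 16/81 = 8/81, 1/4 · 4/9 = 1/9; summing to 77/324.
Therefore the posterior P(r = 3 | data) = (1/36) / (77/324) = 9/77.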